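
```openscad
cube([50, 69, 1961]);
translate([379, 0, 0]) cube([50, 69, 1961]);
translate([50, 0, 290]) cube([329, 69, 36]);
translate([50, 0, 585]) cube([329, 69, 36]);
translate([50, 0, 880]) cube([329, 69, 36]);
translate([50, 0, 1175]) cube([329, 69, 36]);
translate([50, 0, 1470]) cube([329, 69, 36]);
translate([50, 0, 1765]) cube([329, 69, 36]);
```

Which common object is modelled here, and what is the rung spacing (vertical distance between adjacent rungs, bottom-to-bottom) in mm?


A ladder. The rung spacing is 295 mm.

Two tall 50×69 posts with 6 short bars between them — a ladder. Adjacent rungs sit at z = 290 and z = 585, so the spacing is 585 − 290 = 295 mm.


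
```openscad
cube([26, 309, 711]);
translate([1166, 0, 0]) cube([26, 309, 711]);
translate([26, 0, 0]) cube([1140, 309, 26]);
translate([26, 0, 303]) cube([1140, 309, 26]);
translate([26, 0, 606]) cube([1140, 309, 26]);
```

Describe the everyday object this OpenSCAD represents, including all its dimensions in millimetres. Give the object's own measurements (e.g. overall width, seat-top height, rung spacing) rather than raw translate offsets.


An open bookshelf. Two side panels, each 26 mm thick, 309 mm deep and 711 mm tall, stand 1192 mm apart (outside-to-outside). Between them sit 3 shelves, each 26 mm thick and 309 mm deep, spanning the full gap between the sides. The bottom shelf rests on the floor (its underside at z = 0) and the clear gap between one shelf's top and the next shelf's underside is 277 mm.


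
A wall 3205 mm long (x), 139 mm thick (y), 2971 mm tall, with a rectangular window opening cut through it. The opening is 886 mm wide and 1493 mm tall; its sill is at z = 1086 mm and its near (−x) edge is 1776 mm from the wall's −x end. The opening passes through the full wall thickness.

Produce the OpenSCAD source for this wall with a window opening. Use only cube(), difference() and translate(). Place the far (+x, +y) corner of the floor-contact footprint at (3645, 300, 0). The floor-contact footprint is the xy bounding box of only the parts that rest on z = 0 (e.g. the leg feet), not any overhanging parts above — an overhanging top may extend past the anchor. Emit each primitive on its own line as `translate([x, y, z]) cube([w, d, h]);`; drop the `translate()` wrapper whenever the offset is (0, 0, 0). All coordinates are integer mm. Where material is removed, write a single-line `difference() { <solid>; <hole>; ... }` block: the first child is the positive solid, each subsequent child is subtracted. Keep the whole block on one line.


difference() { translate([440, 161, 0]) cube([3205, 139, 2971]); translate([2216, 161, 1086]) cube([886, 139, 1493]); }


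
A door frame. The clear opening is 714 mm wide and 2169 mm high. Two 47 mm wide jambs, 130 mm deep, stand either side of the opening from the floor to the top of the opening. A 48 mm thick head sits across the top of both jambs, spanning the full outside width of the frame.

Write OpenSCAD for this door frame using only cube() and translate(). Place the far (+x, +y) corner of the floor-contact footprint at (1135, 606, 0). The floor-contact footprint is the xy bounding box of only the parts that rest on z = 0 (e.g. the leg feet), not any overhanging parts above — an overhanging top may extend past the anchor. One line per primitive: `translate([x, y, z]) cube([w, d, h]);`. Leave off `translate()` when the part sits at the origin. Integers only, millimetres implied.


translate([327, 476, 0]) cube([47, 130, 2169]);
translate([1088, 476, 0]) cube([47, 130, 2169]);
translate([327, 476, 2169]) cube([808, 130, 48]);


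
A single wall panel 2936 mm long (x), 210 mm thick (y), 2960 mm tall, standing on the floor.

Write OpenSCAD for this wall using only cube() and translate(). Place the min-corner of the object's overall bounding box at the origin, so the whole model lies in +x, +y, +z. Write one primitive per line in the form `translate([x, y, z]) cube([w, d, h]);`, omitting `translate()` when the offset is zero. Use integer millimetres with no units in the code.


cube([2936, 210, 2960]);


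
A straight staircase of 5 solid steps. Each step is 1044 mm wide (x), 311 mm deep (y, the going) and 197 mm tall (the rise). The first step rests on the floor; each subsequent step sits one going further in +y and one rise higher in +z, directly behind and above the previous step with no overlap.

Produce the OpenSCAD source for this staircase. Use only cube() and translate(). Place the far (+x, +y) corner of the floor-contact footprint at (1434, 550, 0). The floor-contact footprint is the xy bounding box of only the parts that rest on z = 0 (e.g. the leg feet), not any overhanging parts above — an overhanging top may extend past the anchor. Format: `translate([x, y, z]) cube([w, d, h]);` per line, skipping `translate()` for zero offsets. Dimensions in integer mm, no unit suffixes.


translate([390, 239, 0]) cube([1044, 311, 197]);
translate([390, 550, 197]) cube([1044, 311, 197]);
translate([390, 861, 394]) cube([1044, 311, 197]);
translate([390, 1172, 591]) cube([1044, 311, 197]);
translate([390, 1483, 788]) cube([1044, 311, 197]);


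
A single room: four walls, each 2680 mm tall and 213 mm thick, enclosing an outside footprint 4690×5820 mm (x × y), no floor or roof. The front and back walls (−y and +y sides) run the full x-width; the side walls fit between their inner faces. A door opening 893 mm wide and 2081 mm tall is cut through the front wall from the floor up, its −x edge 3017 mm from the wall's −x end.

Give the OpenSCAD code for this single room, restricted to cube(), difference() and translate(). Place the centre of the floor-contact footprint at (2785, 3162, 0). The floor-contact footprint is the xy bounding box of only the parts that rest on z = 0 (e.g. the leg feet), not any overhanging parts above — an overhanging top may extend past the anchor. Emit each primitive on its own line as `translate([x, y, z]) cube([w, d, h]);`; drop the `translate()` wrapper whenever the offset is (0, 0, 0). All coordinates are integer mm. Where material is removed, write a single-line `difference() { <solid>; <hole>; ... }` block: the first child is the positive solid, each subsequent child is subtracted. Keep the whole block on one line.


difference() { translate([440, 252, 0]) cube([4690, 213, 2680]); translate([3457, 252, 0]) cube([893, 213, 2081]); }
translate([440, 5859, 0]) cube([4690, 213, 2680]);
translate([440, 465, 0]) cube([213, 5394, 2680]);
translate([4917, 465, 0]) cube([213, 5394, 2680]);


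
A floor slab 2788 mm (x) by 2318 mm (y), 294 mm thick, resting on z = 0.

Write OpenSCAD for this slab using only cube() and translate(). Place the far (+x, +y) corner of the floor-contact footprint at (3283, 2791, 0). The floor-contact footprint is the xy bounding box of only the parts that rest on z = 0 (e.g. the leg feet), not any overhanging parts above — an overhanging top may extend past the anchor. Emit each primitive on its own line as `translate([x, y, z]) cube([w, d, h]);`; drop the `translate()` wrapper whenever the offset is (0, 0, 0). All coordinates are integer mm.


translate([495, 473, 0]) cube([2788, 2318, 294]);


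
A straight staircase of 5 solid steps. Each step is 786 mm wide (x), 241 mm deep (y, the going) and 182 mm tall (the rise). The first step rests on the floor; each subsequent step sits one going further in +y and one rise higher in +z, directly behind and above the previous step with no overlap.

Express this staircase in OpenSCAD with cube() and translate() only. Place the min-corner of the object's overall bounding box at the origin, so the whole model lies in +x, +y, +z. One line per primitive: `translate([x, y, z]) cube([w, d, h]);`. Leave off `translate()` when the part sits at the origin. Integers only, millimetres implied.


cube([786, 241, 182]);
translate([0, 241, 182]) cube([786, 241, 182]);
translate([0, 482, 364]) cube([786, 241, 182]);
translate([0, 723, 546]) cube([786, 241, 182]);
translate([0, 964, 728]) cube([786, 241, 182]);


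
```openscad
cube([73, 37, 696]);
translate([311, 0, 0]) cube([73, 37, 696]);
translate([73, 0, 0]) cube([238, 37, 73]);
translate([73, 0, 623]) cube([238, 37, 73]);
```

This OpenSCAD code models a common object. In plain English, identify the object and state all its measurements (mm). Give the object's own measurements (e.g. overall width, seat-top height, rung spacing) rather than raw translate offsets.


A rectangular picture frame lying in the x–z plane (depth along y). The opening is 238 mm wide (x) by 550 mm tall (z), surrounded by a border 73 mm wide on all four sides. The frame is 37 mm deep and is made of two full-height vertical stiles with two horizontal rails fitted between them.


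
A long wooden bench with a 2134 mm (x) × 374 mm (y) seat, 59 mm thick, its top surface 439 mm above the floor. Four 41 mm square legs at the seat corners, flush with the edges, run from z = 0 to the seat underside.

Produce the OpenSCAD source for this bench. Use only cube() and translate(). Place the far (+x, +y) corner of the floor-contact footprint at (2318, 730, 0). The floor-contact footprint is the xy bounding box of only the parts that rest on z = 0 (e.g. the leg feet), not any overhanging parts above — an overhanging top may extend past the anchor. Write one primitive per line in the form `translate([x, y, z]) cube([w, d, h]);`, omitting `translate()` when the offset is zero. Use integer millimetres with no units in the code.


translate([184, 356, 380]) cube([2134, 374, 59]);
translate([184, 356, 0]) cube([41, 41, 380]);
translate([184, 689, 0]) cube([41, 41, 380]);
translate([2277, 356, 0]) cube([41, 41, 380]);
translate([2277, 689, 0]) cube([41, 41, 380]);


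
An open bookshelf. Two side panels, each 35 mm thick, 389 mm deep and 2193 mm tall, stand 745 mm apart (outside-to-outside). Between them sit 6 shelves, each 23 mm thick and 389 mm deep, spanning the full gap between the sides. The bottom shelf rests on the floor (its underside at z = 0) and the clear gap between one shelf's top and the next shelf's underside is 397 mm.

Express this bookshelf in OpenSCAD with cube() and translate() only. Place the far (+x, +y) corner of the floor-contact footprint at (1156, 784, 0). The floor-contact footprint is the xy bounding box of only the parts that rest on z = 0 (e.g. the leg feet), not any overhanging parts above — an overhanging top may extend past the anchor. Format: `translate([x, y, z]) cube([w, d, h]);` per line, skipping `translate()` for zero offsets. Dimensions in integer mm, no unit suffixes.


translate([411, 395, 0]) cube([35, 389, 2193]);
translate([1121, 395, 0]) cube([35, 389, 2193]);
translate([446, 395, 0]) cube([675, 389, 23]);
translate([446, 395, 420]) cube([675, 389, 23]);
translate([446, 395, 840]) cube([675, 389, 23]);
translate([446, 395, 1260]) cube([675, 389, 23]);
translate([446, 395, 1680]) cube([675, 389, 23]);
translate([446, 395, 2100]) cube([675, 389, 23]);


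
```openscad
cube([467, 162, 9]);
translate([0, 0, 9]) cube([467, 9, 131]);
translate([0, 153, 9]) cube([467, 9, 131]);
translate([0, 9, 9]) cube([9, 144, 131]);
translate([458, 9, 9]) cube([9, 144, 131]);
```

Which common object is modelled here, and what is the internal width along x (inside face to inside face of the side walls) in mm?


An open box. The internal width is 449 mm.

A 467×162 base slab with four walls standing on it — an open box. The base is 467 mm wide and the walls are 9 mm thick, so the internal width is 467 − 2 × 9 = 449 mm.


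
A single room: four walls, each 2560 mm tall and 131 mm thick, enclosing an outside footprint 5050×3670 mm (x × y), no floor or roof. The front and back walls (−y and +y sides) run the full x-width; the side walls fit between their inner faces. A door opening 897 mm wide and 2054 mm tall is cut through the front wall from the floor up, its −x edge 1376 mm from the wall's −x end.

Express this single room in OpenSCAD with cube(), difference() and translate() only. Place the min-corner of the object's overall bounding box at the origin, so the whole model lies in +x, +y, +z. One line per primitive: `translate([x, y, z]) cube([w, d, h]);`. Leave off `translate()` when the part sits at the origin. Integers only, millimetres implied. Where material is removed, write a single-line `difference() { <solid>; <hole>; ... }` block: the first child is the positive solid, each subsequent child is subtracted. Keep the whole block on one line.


difference() { cube([5050, 131, 2560]); translate([1376, 0, 0]) cube([897, 131, 2054]); }
translate([0, 3539, 0]) cube([5050, 131, 2560]);
translate([0, 131, 0]) cube([131, 3408, 2560]);
translate([4919, 131, 0]) cube([131, 3408, 2560]);


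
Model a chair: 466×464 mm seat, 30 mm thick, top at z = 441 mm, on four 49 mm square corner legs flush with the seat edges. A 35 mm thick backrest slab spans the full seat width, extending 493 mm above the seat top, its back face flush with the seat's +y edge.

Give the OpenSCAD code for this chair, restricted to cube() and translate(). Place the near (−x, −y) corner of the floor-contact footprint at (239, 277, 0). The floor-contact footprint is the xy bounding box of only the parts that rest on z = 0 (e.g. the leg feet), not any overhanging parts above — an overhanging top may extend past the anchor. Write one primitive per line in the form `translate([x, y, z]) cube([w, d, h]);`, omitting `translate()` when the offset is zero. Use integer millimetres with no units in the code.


translate([239, 277, 411]) cube([466, 464, 30]);
translate([239, 277, 0]) cube([49, 49, 411]);
translate([656, 277, 0]) cube([49, 49, 411]);
translate([239, 692, 0]) cube([49, 49, 411]);
translate([656, 692, 0]) cube([49, 49, 411]);
translate([239, 706, 441]) cube([466, 35, 493]);


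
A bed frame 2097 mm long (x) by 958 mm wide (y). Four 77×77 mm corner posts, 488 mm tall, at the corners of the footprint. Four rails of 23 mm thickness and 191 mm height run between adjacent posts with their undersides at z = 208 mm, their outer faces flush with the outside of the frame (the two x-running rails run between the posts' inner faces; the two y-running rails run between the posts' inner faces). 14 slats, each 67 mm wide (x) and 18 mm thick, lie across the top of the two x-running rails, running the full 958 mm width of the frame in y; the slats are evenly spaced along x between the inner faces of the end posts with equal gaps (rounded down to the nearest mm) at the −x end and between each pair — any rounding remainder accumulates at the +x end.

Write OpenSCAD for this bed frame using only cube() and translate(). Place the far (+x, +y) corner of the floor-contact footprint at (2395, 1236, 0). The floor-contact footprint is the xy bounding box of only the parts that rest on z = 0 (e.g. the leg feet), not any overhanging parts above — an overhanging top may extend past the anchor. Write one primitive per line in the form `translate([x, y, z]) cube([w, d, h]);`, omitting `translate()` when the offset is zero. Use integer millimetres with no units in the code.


translate([298, 278, 0]) cube([77, 77, 488]);
translate([298, 1159, 0]) cube([77, 77, 488]);
translate([2318, 278, 0]) cube([77, 77, 488]);
translate([2318, 1159, 0]) cube([77, 77, 488]);
translate([375, 278, 208]) cube([1943, 23, 191]);
translate([375, 1213, 208]) cube([1943, 23, 191]);
translate([298, 355, 208]) cube([23, 804, 191]);
translate([2372, 355, 208]) cube([23, 804, 191]);
translate([442, 278, 399]) cube([67, 958, 18]);
translate([576, 278, 399]) cube([67, 958, 18]);
translate([710, 278, 399]) cube([67, 958, 18]);
translate([844, 278, 399]) cube([67, 958, 18]);
translate([978, 278, 399]) cube([67, 958, 18]);
translate([1112, 278, 399]) cube([67, 958, 18]);
translate([1246, 278, 399]) cube([67, 958, 18]);
translate([1380, 278, 399]) cube([67, 958, 18]);
translate([1514, 278, 399]) cube([67, 958, 18]);
translate([1648, 278, 399]) cube([67, 958, 18]);
translate([1782, 278, 399]) cube([67, 958, 18]);
translate([1916, 278, 399]) cube([67, 958, 18]);
translate([2050, 278, 399]) cube([67, 958, 18]);
translate([2184, 278, 399]) cube([67, 958, 18]);


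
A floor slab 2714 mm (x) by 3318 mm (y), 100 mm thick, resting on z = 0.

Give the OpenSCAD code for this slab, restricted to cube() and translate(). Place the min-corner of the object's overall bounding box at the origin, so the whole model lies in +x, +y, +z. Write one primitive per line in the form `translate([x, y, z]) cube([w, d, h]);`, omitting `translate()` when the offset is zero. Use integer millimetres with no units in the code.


cube([2714, 3318, 100]);


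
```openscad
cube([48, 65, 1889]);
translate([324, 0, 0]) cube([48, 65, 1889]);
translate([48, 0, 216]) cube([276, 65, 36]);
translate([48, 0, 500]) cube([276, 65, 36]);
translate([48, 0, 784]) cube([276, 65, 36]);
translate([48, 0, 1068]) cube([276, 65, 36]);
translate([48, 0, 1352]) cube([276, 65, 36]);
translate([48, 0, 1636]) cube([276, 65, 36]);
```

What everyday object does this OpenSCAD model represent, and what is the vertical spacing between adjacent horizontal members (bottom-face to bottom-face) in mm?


A ladder. The rung spacing is 284 mm.

Two tall 48×65 posts with 6 short bars between them — a ladder. Adjacent rungs sit at z = 216 and z = 500, so the spacing is 500 − 216 = 284 mm.


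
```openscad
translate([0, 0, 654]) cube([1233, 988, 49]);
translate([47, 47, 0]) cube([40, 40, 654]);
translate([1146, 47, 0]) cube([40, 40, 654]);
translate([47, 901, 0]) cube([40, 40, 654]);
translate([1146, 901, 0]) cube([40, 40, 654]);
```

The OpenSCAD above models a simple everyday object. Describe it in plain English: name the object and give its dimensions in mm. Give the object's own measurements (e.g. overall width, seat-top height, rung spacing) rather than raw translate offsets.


A rectangular dining table. The top is 1233×988×49 mm with its upper surface at z = 703 mm. It stands on four 40×40 mm square legs, each inset 47 mm from the nearest pair of top edges, running from the floor to the underside of the top.


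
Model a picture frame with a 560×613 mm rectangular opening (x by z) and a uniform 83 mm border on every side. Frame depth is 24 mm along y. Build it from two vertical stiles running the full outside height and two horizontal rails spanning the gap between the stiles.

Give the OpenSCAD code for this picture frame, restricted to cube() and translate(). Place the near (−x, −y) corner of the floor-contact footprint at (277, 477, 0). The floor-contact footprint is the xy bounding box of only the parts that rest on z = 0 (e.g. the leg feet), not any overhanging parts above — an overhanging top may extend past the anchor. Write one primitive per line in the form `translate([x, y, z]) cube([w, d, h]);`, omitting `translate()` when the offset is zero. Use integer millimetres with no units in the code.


translate([277, 477, 0]) cube([83, 24, 779]);
translate([920, 477, 0]) cube([83, 24, 779]);
translate([360, 477, 0]) cube([560, 24, 83]);
translate([360, 477, 696]) cube([560, 24, 83]);


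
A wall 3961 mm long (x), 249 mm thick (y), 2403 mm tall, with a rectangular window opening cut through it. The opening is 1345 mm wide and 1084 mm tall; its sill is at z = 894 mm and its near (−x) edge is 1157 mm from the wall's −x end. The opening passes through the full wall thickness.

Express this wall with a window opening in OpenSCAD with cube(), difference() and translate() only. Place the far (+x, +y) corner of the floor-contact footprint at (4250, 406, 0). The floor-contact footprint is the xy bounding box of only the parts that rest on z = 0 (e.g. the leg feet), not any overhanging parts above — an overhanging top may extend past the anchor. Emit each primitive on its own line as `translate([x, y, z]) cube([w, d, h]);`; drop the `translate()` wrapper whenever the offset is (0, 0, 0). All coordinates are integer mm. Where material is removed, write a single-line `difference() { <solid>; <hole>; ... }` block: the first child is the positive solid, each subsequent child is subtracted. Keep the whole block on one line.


difference() { translate([289, 157, 0]) cube([3961, 249, 2403]); translate([1446, 157, 894]) cube([1345, 249, 1084]); }


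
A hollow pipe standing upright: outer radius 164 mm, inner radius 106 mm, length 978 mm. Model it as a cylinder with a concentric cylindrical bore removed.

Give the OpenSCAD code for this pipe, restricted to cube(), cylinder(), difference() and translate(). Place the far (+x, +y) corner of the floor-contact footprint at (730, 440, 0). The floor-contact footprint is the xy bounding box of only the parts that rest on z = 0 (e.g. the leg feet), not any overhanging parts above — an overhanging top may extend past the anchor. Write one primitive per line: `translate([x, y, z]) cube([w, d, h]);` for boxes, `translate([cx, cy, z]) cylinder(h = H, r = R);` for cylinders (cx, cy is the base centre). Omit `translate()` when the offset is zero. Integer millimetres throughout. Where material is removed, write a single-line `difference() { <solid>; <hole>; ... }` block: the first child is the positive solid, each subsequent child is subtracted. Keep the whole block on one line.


difference() { translate([566, 276, 0]) cylinder(h = 978, r = 164); translate([566, 276, 0]) cylinder(h = 978, r = 106); }


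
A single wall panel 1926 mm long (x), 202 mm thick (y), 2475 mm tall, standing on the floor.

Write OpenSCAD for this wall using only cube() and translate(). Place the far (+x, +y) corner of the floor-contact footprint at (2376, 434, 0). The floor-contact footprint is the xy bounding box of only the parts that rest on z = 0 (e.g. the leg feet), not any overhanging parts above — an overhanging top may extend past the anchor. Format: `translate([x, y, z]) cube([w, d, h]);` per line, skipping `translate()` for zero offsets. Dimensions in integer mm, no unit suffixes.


translate([450, 232, 0]) cube([1926, 202, 2475]);


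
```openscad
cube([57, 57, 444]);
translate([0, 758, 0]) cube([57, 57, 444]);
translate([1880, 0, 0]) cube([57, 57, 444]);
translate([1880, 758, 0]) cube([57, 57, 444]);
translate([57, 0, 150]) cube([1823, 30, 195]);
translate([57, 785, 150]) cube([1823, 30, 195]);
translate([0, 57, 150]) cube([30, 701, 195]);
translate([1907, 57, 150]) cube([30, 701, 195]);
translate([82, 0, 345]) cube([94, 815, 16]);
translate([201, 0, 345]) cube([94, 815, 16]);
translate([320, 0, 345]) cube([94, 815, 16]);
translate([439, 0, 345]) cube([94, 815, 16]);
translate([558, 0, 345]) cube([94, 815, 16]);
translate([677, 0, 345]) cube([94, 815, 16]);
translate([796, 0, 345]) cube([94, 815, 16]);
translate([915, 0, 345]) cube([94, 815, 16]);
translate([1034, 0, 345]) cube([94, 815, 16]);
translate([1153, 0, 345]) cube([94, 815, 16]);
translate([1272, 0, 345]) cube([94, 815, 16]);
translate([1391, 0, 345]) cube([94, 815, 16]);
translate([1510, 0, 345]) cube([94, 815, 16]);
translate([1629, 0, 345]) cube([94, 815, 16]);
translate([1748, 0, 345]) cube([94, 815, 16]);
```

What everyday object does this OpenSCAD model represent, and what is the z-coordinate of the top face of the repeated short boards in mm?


A bed frame. The slat-top height is 361 mm.

Four posts, four rails, and a row of slats — a bed frame. Slats sit on the rails at z = 150 + 195 = 345; with slat thickness 16, the top is 361 mm.


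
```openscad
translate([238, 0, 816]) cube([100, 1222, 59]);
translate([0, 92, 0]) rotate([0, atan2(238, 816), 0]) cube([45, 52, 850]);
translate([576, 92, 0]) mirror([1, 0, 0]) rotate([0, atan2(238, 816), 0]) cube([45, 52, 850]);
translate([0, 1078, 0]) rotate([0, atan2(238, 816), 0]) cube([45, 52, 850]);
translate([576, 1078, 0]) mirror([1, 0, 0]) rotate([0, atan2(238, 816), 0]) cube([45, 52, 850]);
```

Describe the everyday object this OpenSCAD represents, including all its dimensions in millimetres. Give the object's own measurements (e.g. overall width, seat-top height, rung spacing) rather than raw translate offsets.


A sawhorse. A 100×1222×59 mm beam (x, y, z) sits on two A-frame leg pairs. Each pair is two raked legs of 45×52 mm section (52 mm along y) splaying symmetrically in x. Each leg rises 816 mm vertically over 238 mm of horizontal reach and is 850 mm long along its own axis. Every leg's outer bottom edge rests on the floor and its outer top edge meets a bottom edge of the beam — the left legs (tilting toward +x) meet the beam's −x bottom edge, the right legs (their mirror images, tilting toward −x) meet its +x bottom edge — so the leg tops tuck under the beam, the beam's underside is 816 mm above the floor, and the feet are 576 mm apart outside-to-outside with the beam centred between them. The two leg pairs are set in 92 mm from either end of the beam.


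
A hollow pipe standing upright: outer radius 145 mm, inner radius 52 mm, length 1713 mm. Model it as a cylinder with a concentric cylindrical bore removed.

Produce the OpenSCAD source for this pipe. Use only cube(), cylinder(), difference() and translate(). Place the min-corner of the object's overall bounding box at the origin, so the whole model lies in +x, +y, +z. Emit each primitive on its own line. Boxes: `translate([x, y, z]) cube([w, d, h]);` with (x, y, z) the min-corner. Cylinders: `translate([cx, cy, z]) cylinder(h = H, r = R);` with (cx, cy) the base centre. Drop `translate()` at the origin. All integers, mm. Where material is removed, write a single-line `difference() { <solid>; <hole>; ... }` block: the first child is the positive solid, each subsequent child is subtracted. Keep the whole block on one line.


difference() { translate([145, 145, 0]) cylinder(h = 1713, r = 145); translate([145, 145, 0]) cylinder(h = 1713, r = 52); }


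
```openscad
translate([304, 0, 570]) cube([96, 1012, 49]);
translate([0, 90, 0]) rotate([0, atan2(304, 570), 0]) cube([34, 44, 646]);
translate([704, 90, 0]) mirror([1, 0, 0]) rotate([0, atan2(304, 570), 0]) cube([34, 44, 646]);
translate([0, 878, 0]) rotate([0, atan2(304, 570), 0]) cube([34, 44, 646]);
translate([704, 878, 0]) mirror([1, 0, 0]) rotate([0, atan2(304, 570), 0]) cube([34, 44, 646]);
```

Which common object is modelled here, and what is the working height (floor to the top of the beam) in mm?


A sawhorse. The overall height is 619 mm.

A beam across two mirrored pairs of raked legs — a sawhorse. The beam's underside is at z = 570 (matching the legs' vertical rise in atan2(304, 570)) and the beam is 49 mm tall, so its top is at 570 + 49 = 619 mm. The raked legs top out at the beam's underside, so that is the highest point.


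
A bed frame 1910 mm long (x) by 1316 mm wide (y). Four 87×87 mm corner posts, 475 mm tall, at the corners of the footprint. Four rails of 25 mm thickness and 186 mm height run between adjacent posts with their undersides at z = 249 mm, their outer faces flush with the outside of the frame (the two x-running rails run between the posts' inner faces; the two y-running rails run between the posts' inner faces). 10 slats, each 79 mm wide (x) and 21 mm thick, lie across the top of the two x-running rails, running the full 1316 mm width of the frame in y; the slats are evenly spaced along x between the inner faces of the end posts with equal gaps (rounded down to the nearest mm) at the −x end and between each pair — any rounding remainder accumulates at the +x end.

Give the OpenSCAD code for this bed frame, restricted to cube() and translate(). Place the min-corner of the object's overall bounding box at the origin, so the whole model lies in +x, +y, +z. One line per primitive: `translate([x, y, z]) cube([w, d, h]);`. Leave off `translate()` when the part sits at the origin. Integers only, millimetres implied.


cube([87, 87, 475]);
translate([0, 1229, 0]) cube([87, 87, 475]);
translate([1823, 0, 0]) cube([87, 87, 475]);
translate([1823, 1229, 0]) cube([87, 87, 475]);
translate([87, 0, 249]) cube([1736, 25, 186]);
translate([87, 1291, 249]) cube([1736, 25, 186]);
translate([0, 87, 249]) cube([25, 1142, 186]);
translate([1885, 87, 249]) cube([25, 1142, 186]);
translate([173, 0, 435]) cube([79, 1316, 21]);
translate([338, 0, 435]) cube([79, 1316, 21]);
translate([503, 0, 435]) cube([79, 1316, 21]);
translate([668, 0, 435]) cube([79, 1316, 21]);
translate([833, 0, 435]) cube([79, 1316, 21]);
translate([998, 0, 435]) cube([79, 1316, 21]);
translate([1163, 0, 435]) cube([79, 1316, 21]);
translate([1328, 0, 435]) cube([79, 1316, 21]);
translate([1493, 0, 435]) cube([79, 1316, 21]);
translate([1658, 0, 435]) cube([79, 1316, 21]);


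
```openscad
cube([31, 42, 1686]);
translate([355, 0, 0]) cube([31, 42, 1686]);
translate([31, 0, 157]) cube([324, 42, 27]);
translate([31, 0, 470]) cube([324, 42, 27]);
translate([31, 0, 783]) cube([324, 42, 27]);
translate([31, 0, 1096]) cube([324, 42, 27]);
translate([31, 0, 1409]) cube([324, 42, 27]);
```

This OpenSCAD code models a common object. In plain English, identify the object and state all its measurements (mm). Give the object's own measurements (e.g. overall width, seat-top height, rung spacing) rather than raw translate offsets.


A straight ladder. Two 31×42 mm vertical rails, 1686 mm tall, stand 386 mm apart (outside-to-outside) with their front faces coplanar on the −y side. 5 rungs, each 42 mm deep and 27 mm tall, span between the inner faces of the rails, front faces flush with the rails. The lowest rung's underside is at z = 157 mm and rungs are spaced 313 mm apart (underside to underside).


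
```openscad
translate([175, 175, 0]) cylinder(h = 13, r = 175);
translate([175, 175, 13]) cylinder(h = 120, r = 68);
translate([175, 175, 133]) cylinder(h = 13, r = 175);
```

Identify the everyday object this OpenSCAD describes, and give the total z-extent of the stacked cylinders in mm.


A spool. The overall height is 146 mm.

Three coaxial cylinders, large–small–large — a spool. Two 13 mm flanges and a 120 mm core give 13 + 120 + 13 = 146 mm.


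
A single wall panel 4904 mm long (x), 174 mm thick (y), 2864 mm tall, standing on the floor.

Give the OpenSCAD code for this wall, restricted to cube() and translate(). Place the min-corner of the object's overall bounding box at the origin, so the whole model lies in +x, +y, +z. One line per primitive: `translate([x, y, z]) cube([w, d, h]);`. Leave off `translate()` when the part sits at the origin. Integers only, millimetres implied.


cube([4904, 174, 2864]);


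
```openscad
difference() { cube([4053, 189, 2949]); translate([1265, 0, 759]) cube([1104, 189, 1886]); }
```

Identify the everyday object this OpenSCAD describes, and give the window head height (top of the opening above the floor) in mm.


A wall with a window opening. The window head height is 2645 mm.

A wall with a rectangular opening subtracted — a window. Sill at z = 759, opening 1886 mm tall, so the head is at 759 + 1886 = 2645 mm.


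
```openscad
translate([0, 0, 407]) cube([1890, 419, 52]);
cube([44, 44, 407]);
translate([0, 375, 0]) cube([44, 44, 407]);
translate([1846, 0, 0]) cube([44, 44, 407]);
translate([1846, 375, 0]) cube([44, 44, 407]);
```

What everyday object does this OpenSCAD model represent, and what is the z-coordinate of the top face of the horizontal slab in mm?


A bench. The seat-top height is 459 mm.

A long slab on four corner posts — a bench. The slab sits at z = 407 with thickness 52, so the top is 407 + 52 = 459 mm.


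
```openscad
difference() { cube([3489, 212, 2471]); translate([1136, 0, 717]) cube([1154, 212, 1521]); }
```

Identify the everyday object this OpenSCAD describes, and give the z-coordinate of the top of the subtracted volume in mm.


A wall with a window opening. The window head height is 2238 mm.

A wall with a rectangular opening subtracted — a window. Sill at z = 717, opening 1521 mm tall, so the head is at 717 + 1521 = 2238 mm.


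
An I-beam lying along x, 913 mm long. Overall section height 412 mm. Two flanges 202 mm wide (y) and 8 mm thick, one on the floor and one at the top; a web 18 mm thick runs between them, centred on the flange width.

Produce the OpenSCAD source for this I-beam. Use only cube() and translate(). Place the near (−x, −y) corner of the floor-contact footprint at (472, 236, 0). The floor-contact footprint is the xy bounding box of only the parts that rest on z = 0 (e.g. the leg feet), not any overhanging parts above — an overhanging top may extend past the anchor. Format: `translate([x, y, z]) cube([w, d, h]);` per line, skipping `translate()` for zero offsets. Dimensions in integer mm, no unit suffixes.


translate([472, 236, 0]) cube([913, 202, 8]);
translate([472, 328, 8]) cube([913, 18, 396]);
translate([472, 236, 404]) cube([913, 202, 8]);


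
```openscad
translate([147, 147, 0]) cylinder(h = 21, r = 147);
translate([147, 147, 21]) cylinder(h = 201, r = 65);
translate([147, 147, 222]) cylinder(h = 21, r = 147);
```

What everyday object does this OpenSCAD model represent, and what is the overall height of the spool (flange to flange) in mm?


A spool. The overall height is 243 mm.

Three coaxial cylinders, large–small–large — a spool. Two 21 mm flanges and a 201 mm core give 21 + 201 + 21 = 243 mm.


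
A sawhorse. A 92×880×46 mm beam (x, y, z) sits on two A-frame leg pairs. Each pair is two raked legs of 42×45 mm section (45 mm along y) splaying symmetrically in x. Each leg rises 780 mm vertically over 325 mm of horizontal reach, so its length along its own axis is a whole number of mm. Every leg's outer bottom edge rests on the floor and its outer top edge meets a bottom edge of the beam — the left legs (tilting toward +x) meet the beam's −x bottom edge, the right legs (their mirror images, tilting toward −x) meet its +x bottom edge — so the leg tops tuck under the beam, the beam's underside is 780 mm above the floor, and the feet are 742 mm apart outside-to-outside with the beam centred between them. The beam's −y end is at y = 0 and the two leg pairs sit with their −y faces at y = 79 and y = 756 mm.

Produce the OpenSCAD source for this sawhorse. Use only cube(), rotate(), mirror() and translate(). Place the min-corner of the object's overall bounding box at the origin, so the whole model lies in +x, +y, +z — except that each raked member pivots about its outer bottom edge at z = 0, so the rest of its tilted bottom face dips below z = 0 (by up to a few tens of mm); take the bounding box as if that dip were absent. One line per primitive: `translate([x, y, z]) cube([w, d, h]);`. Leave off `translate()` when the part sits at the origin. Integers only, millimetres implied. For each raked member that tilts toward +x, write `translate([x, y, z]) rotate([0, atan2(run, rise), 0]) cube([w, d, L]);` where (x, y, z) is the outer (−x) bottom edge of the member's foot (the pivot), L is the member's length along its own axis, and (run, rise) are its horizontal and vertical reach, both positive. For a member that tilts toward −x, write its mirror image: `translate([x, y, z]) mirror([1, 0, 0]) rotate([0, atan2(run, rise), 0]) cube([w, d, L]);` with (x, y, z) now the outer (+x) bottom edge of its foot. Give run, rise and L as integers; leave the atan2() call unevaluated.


translate([325, 0, 780]) cube([92, 880, 46]);
translate([0, 79, 0]) rotate([0, atan2(325, 780), 0]) cube([42, 45, 845]);
translate([742, 79, 0]) mirror([1, 0, 0]) rotate([0, atan2(325, 780), 0]) cube([42, 45, 845]);
translate([0, 756, 0]) rotate([0, atan2(325, 780), 0]) cube([42, 45, 845]);
translate([742, 756, 0]) mirror([1, 0, 0]) rotate([0, atan2(325, 780), 0]) cube([42, 45, 845]);


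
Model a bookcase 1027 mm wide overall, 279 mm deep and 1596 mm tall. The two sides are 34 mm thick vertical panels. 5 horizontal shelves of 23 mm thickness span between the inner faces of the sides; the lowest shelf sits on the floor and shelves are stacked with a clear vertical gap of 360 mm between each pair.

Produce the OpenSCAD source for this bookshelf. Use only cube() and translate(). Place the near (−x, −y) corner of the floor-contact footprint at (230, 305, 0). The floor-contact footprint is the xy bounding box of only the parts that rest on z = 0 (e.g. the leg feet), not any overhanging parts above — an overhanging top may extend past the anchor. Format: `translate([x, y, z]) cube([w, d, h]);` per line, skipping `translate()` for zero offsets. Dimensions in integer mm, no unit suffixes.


translate([230, 305, 0]) cube([34, 279, 1596]);
translate([1223, 305, 0]) cube([34, 279, 1596]);
translate([264, 305, 0]) cube([959, 279, 23]);
translate([264, 305, 383]) cube([959, 279, 23]);
translate([264, 305, 766]) cube([959, 279, 23]);
translate([264, 305, 1149]) cube([959, 279, 23]);
translate([264, 305, 1532]) cube([959, 279, 23]);


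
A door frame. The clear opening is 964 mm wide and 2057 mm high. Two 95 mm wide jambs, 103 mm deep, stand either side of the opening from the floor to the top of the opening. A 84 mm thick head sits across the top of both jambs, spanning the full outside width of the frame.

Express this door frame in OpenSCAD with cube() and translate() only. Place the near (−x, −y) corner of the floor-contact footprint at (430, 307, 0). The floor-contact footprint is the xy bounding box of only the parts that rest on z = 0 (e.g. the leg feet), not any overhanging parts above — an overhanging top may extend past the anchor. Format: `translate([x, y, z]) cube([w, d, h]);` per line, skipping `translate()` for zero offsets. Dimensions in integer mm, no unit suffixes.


translate([430, 307, 0]) cube([95, 103, 2057]);
translate([1489, 307, 0]) cube([95, 103, 2057]);
translate([430, 307, 2057]) cube([1154, 103, 84]);


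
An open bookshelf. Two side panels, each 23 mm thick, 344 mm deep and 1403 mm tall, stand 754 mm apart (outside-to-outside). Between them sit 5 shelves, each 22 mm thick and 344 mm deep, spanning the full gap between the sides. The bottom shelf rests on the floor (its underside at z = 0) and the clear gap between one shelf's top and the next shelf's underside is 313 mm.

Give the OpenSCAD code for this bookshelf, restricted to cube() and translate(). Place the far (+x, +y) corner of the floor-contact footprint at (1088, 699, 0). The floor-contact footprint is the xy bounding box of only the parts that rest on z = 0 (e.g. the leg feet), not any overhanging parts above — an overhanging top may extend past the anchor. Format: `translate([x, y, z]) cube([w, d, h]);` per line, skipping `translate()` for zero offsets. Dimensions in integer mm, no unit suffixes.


translate([334, 355, 0]) cube([23, 344, 1403]);
translate([1065, 355, 0]) cube([23, 344, 1403]);
translate([357, 355, 0]) cube([708, 344, 22]);
translate([357, 355, 335]) cube([708, 344, 22]);
translate([357, 355, 670]) cube([708, 344, 22]);
translate([357, 355, 1005]) cube([708, 344, 22]);
translate([357, 355, 1340]) cube([708, 344, 22]);


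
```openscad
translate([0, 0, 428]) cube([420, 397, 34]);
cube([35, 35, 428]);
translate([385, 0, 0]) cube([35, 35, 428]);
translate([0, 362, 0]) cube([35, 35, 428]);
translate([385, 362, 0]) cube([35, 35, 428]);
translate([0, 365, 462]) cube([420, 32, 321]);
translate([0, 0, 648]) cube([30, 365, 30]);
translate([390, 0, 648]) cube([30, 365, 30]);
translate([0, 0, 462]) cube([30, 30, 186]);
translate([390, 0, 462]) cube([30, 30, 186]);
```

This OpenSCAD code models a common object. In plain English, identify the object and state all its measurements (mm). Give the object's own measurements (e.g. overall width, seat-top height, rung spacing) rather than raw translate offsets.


A chair. The seat is a 420×397×34 mm slab with its top at z = 462 mm, on four 35×35 mm corner legs (flush with the seat edges, standing on z = 0). A flat backrest 32 mm thick, 321 mm tall, spans the full seat width and rises from the seat top along its +y edge, rear face flush with the rear of the seat. Two armrests of 30×30 mm section run along each side from the seat's front edge to the front of the backrest, top faces 216 mm above the seat top and outer faces flush with the seat's x-edges; a 30×30 mm post under the front of each armrest stands on the seat at the front corner.


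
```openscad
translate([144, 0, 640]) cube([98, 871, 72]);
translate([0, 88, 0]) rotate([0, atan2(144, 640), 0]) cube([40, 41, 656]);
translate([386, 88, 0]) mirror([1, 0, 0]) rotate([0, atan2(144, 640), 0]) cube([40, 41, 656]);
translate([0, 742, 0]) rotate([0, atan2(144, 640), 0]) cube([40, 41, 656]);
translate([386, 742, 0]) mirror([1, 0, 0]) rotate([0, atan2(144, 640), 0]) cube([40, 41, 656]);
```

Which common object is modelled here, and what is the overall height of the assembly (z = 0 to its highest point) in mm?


A sawhorse. The overall height is 712 mm.

A beam across two mirrored pairs of raked legs — a sawhorse. The beam's underside is at z = 640 (matching the legs' vertical rise in atan2(144, 640)) and the beam is 72 mm tall, so its top is at 640 + 72 = 712 mm. The raked legs top out at the beam's underside, so that is the highest point.
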